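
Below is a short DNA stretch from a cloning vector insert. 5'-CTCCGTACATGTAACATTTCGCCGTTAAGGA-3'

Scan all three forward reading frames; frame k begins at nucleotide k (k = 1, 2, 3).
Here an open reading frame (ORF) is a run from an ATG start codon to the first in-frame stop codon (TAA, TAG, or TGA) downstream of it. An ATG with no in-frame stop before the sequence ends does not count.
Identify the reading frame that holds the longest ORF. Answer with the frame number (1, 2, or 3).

Frame 1: CTC CGT ACA TGT AAC ATT TCG CCG TTA AGG — no ATG→stop ORF.
Frame 2: TCC GTA CAT GTA ACA TTT CGC CGT TAA GGA — no ATG→stop ORF.
Frame 3: CCG TAC ATG TAA CAT TTC GCC GTT AAG — ATG at 9, stop TAA at 12 → 6 nt.
Longest ORF is 6 nt in frame 3 (positions 9–14).

3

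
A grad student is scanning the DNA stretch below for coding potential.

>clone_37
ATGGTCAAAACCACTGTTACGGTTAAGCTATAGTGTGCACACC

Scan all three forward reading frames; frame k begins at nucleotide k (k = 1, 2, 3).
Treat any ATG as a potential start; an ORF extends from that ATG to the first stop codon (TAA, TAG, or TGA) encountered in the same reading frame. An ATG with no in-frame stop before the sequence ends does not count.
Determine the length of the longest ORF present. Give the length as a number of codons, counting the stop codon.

11

Frame 1: ATG GTC AAA ACC ACT GTT ACG GTT AAG CTA TAG TGT GCA CAC — ATG at 1, stop TAG at 31 → 33 nt.
Frame 2: TGG TCA AAA CCA CTG TTA CGG TTA AGC TAT AGT GTG CAC ACC — no ATG→stop ORF.
Frame 3: GGT CAA AAC CAC TGT TAC GGT TAA GCT ATA GTG TGC ACA — no ATG→stop ORF.
Longest: frame 1, positions 1–33, 33 nt = 11 codons = 10 aa. → 11 codons.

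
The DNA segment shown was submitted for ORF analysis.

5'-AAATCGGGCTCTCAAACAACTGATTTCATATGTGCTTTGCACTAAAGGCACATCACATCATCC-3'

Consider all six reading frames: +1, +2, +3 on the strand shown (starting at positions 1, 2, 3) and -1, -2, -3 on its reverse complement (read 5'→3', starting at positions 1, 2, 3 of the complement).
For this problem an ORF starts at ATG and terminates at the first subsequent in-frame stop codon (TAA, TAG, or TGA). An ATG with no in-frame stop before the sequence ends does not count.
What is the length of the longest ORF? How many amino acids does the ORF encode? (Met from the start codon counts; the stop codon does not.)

5

Reverse complement (5'→3'): GGATGATGTGATGTGCCTTTAGTGCAAAGCACATATGAAATCAGTTGTTTGAGAGCCCGATTT
Frame +1: AAA TCG GGC TCT CAA ACA ACT GAT TTC ATA TGT GCT TTG CAC TAA AGG CAC ATC ACA TCA TCC — no ATG→stop ORF.
Frame +2: AAT CGG GCT CTC AAA CAA CTG ATT TCA TAT GTG CTT TGC ACT AAA GGC ACA TCA CAT CAT — no ATG→stop ORF.
Frame +3: ATC GGG CTC TCA AAC AAC TGA TTT CAT ATG TGC TTT GCA CTA AAG GCA CAT CAC ATC ATC — no ATG→stop ORF.
Frame -1: GGA TGA TGT GAT GTG CCT TTA GTG CAA AGC ACA TAT GAA ATC AGT TGT TTG AGA GCC CGA TTT — no ATG→stop ORF.
Frame -2: GAT GAT GTG ATG TGC CTT TAG TGC AAA GCA CAT ATG AAA TCA GTT GTT TGA GAG CCC GAT — ATG at 11, stop TAG at 20 → 12 nt; ATG at 35, stop TGA at 50 → 18 nt.
Frame -3: ATG ATG TGA TGT GCC TTT AGT GCA AAG CAC ATA TGA AAT CAG TTG TTT GAG AGC CCG ATT — ATG at 3, stop TGA at 9 → 9 nt; ATG at 6, stop TGA at 9 → 6 nt.
Longest: frame -2, positions 35–52, 18 nt = 6 codons = 5 aa. → 5 amino acids.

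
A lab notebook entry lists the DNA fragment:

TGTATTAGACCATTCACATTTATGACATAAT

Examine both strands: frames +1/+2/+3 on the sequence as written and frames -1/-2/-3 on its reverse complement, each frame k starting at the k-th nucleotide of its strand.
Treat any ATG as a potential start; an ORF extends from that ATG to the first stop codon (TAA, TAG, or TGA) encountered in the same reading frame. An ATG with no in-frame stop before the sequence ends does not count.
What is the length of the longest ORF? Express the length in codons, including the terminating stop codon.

Reverse complement (5'→3'): ATTATGTCATAAATGTGAATGGTCTAATACA
Frame +1: TGT ATT AGA CCA TTC ACA TTT ATG ACA TAA — ATG at 22, stop TAA at 28 → 9 nt.
Frame +2: GTA TTA GAC CAT TCA CAT TTA TGA CAT AAT — no ATG→stop ORF.
Frame +3: TAT TAG ACC ATT CAC ATT TAT GAC ATA — no ATG→stop ORF.
Frame -1: ATT ATG TCA TAA ATG TGA ATG GTC TAA TAC — ATG at 4, stop TAA at 10 → 9 nt; ATG at 13, stop TGA at 16 → 6 nt; ATG at 19, stop TAA at 25 → 9 nt.
Frame -2: TTA TGT CAT AAA TGT GAA TGG TCT AAT ACA — no ATG→stop ORF.
Frame -3: TAT GTC ATA AAT GTG AAT GGT CTA ATA — no ATG→stop ORF.
Longest: frame +1, positions 22–30, 9 nt = 3 codons = 2 aa. → 3 codons.

3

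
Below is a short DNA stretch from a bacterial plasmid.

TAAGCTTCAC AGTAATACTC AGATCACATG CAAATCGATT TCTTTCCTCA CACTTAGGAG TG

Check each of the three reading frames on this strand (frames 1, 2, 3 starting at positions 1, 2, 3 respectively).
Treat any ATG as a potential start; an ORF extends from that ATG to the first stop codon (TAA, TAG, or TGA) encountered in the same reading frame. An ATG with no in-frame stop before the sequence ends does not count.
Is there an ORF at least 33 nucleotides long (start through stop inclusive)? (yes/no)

Frame 1: TAA GCT TCA CAG TAA TAC TCA GAT CAC ATG CAA ATC GAT TTC TTT CCT CAC ACT TAG GAG — ATG at 28, stop TAG at 55 → 30 nt.
Frame 2: AAG CTT CAC AGT AAT ACT CAG ATC ACA TGC AAA TCG ATT TCT TTC CTC ACA CTT AGG AGT — no ATG→stop ORF.
Frame 3: AGC TTC ACA GTA ATA CTC AGA TCA CAT GCA AAT CGA TTT CTT TCC TCA CAC TTA GGA GTG — no ATG→stop ORF.
Largest ORF found is 30 nucleotides < 33, so no.

no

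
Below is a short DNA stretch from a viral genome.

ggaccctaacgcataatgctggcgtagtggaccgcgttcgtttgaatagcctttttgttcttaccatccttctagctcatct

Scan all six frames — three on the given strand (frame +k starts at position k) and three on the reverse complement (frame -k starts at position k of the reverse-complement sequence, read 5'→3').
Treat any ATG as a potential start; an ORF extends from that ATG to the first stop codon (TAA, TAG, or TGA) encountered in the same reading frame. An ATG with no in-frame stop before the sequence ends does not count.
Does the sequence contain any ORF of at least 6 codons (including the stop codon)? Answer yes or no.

Reverse complement (5'→3'): AGATGAGCTAGAAGGATGGTAAGAACAAAAAGGCTATTCAAACGAACGCGGTCCACTACGCCAGCATTATGCGTTAGGGTCC
Frame +1: GGA CCC TAA CGC ATA ATG CTG GCG TAG TGG ACC GCG TTC GTT TGA ATA GCC TTT TTG TTC TTA CCA TCC TTC TAG CTC ATC — ATG at 16, stop TAG at 25 → 12 nt.
Frame +2: GAC CCT AAC GCA TAA TGC TGG CGT AGT GGA CCG CGT TCG TTT GAA TAG CCT TTT TGT TCT TAC CAT CCT TCT AGC TCA TCT — no ATG→stop ORF.
Frame +3: ACC CTA ACG CAT AAT GCT GGC GTA GTG GAC CGC GTT CGT TTG AAT AGC CTT TTT GTT CTT ACC ATC CTT CTA GCT CAT — no ATG→stop ORF.
Frame -1: AGA TGA GCT AGA AGG ATG GTA AGA ACA AAA AGG CTA TTC AAA CGA ACG CGG TCC ACT ACG CCA GCA TTA TGC GTT AGG GTC — no ATG→stop ORF.
Frame -2: GAT GAG CTA GAA GGA TGG TAA GAA CAA AAA GGC TAT TCA AAC GAA CGC GGT CCA CTA CGC CAG CAT TAT GCG TTA GGG TCC — no ATG→stop ORF.
Frame -3: ATG AGC TAG AAG GAT GGT AAG AAC AAA AAG GCT ATT CAA ACG AAC GCG GTC CAC TAC GCC AGC ATT ATG CGT TAG GGT — ATG at 3, stop TAG at 9 → 9 nt; ATG at 69, stop TAG at 75 → 9 nt.
Largest ORF found is 4 codons < 6, so no.

no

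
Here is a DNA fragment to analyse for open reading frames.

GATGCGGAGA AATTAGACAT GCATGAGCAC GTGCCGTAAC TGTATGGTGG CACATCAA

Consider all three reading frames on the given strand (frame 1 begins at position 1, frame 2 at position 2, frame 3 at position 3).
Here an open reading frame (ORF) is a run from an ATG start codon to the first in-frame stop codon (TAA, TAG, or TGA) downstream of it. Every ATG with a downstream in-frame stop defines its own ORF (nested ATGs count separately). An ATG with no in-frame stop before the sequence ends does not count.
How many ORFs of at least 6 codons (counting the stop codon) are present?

Frame 1: GAT GCG GAG AAA TTA GAC ATG CAT GAG CAC GTG CCG TAA CTG TAT GGT GGC ACA TCA — ATG at 19, stop TAA at 37 → 21 nt.
Frame 2: ATG CGG AGA AAT TAG ACA TGC ATG AGC ACG TGC CGT AAC TGT ATG GTG GCA CAT CAA — ATG at 2, stop TAG at 14 → 15 nt.
Frame 3: TGC GGA GAA ATT AGA CAT GCA TGA GCA CGT GCC GTA ACT GTA TGG TGG CAC ATC — no ATG→stop ORF.
ORFs ≥ 6 codons: frame 1 19–39 (7 codons). Count = 1.

1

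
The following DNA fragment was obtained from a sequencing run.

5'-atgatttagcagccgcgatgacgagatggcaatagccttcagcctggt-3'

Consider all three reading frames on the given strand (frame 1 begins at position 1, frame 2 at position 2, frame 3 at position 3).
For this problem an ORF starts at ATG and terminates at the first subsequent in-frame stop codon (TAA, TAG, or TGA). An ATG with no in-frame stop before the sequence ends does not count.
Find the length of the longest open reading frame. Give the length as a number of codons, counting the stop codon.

6

Frame 1: ATG ATT TAG CAG CCG CGA TGA CGA GAT GGC AAT AGC CTT CAG CCT GGT — ATG at 1, stop TAG at 7 → 9 nt.
Frame 2: TGA TTT AGC AGC CGC GAT GAC GAG ATG GCA ATA GCC TTC AGC CTG — no ATG→stop ORF.
Frame 3: GAT TTA GCA GCC GCG ATG ACG AGA TGG CAA TAG CCT TCA GCC TGG — ATG at 18, stop TAG at 33 → 18 nt.
Longest: frame 3, positions 18–35, 18 nt = 6 codons = 5 aa. → 6 codons.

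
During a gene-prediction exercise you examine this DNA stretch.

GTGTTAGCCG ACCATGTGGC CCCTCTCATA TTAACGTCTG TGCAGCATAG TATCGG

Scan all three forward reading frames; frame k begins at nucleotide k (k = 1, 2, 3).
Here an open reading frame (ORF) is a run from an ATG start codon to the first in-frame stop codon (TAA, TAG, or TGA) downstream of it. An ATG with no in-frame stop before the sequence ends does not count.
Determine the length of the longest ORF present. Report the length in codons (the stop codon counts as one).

7

Frame 1: GTG TTA GCC GAC CAT GTG GCC CCT CTC ATA TTA ACG TCT GTG CAG CAT AGT ATC — no ATG→stop ORF.
Frame 2: TGT TAG CCG ACC ATG TGG CCC CTC TCA TAT TAA CGT CTG TGC AGC ATA GTA TCG — ATG at 14, stop TAA at 32 → 21 nt.
Frame 3: GTT AGC CGA CCA TGT GGC CCC TCT CAT ATT AAC GTC TGT GCA GCA TAG TAT CGG — no ATG→stop ORF.
Longest: frame 2, positions 14–34, 21 nt = 7 codons = 6 aa. → 7 codons.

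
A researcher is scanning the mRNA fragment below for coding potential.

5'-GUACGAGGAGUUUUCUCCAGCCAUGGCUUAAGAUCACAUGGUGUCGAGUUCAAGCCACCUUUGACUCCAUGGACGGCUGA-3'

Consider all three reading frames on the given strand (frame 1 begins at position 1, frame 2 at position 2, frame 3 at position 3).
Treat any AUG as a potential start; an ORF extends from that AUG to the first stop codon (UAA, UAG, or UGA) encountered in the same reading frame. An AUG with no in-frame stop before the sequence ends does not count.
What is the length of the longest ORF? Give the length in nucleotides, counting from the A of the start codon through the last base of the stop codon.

Frame 1: GUA CGA GGA GUU UUC UCC AGC CAU GGC UUA AGA UCA CAU GGU GUC GAG UUC AAG CCA CCU UUG ACU CCA UGG ACG GCU — no AUG→stop ORF.
Frame 2: UAC GAG GAG UUU UCU CCA GCC AUG GCU UAA GAU CAC AUG GUG UCG AGU UCA AGC CAC CUU UGA CUC CAU GGA CGG CUG — AUG at 23, stop UAA at 29 → 9 nt; AUG at 38, stop UGA at 62 → 27 nt.
Frame 3: ACG AGG AGU UUU CUC CAG CCA UGG CUU AAG AUC ACA UGG UGU CGA GUU CAA GCC ACC UUU GAC UCC AUG GAC GGC UGA — AUG at 69, stop UGA at 78 → 12 nt.
Longest: frame 2, positions 38–64, 27 nt = 9 codons = 8 aa. → 27 nucleotides.

27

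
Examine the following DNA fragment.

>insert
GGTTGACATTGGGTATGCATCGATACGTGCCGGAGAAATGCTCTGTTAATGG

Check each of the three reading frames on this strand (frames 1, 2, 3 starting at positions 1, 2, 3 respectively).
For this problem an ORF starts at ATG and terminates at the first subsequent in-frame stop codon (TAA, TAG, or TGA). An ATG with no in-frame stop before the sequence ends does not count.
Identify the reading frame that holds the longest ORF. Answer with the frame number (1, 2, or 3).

2

Frame 1: GGT TGA CAT TGG GTA TGC ATC GAT ACG TGC CGG AGA AAT GCT CTG TTA ATG — no ATG→stop ORF.
Frame 2: GTT GAC ATT GGG TAT GCA TCG ATA CGT GCC GGA GAA ATG CTC TGT TAA TGG — ATG at 38, stop TAA at 47 → 12 nt.
Frame 3: TTG ACA TTG GGT ATG CAT CGA TAC GTG CCG GAG AAA TGC TCT GTT AAT — no ATG→stop ORF.
Longest ORF is 12 nt in frame 2 (positions 38–49).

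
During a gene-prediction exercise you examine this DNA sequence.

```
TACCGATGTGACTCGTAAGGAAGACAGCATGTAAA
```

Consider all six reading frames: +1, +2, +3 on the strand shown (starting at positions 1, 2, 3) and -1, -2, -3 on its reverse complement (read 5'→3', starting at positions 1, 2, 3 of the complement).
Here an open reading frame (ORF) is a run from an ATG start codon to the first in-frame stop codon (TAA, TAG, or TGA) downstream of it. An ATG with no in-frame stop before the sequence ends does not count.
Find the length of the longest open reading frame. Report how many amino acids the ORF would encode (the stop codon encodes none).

1

Reverse complement (5'→3'): TTTACATGCTGTCTTCCTTACGAGTCACATCGGTA
Frame +1: TAC CGA TGT GAC TCG TAA GGA AGA CAG CAT GTA — no ATG→stop ORF.
Frame +2: ACC GAT GTG ACT CGT AAG GAA GAC AGC ATG TAA — ATG at 29, stop TAA at 32 → 6 nt.
Frame +3: CCG ATG TGA CTC GTA AGG AAG ACA GCA TGT AAA — ATG at 6, stop TGA at 9 → 6 nt.
Frame -1: TTT ACA TGC TGT CTT CCT TAC GAG TCA CAT CGG — no ATG→stop ORF.
Frame -2: TTA CAT GCT GTC TTC CTT ACG AGT CAC ATC GGT — no ATG→stop ORF.
Frame -3: TAC ATG CTG TCT TCC TTA CGA GTC ACA TCG GTA — no ATG→stop ORF.
Longest: frame +2, positions 29–34, 6 nt = 2 codons = 1 aa. → 1 amino acids.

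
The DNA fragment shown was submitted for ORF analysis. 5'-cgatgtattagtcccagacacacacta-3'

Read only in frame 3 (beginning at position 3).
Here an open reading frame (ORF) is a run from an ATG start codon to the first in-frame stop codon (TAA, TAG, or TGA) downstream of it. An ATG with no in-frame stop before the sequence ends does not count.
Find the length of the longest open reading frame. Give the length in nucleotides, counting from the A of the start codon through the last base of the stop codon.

Frame 3: ATG TAT TAG TCC CAG ACA CAC ACT — ATG at 3, stop TAG at 9 → 9 nt.
Longest: frame 3, positions 3–11, 9 nt = 3 codons = 2 aa. → 9 nucleotides.

9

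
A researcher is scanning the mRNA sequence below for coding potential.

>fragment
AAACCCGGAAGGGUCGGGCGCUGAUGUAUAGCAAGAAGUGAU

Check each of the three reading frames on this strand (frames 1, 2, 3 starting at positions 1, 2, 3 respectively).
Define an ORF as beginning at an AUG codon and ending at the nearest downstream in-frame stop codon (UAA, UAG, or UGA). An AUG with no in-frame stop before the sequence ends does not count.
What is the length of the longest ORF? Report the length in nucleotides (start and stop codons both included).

Frame 1: AAA CCC GGA AGG GUC GGG CGC UGA UGU AUA GCA AGA AGU GAU — no AUG→stop ORF.
Frame 2: AAC CCG GAA GGG UCG GGC GCU GAU GUA UAG CAA GAA GUG — no AUG→stop ORF.
Frame 3: ACC CGG AAG GGU CGG GCG CUG AUG UAU AGC AAG AAG UGA — AUG at 24, stop UGA at 39 → 18 nt.
Longest: frame 3, positions 24–41, 18 nt = 6 codons = 5 aa. → 18 nucleotides.

18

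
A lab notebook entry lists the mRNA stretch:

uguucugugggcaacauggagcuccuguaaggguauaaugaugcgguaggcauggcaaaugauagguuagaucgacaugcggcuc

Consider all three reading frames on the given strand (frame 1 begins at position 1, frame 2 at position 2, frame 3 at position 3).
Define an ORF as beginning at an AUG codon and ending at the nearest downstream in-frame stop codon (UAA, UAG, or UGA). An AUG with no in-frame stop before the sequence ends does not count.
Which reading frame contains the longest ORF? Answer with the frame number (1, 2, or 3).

Frame 1: UGU UCU GUG GGC AAC AUG GAG CUC CUG UAA GGG UAU AAU GAU GCG GUA GGC AUG GCA AAU GAU AGG UUA GAU CGA CAU GCG GCU — AUG at 16, stop UAA at 28 → 15 nt.
Frame 2: GUU CUG UGG GCA ACA UGG AGC UCC UGU AAG GGU AUA AUG AUG CGG UAG GCA UGG CAA AUG AUA GGU UAG AUC GAC AUG CGG CUC — AUG at 38, stop UAG at 47 → 12 nt; AUG at 41, stop UAG at 47 → 9 nt; AUG at 59, stop UAG at 68 → 12 nt.
Frame 3: UUC UGU GGG CAA CAU GGA GCU CCU GUA AGG GUA UAA UGA UGC GGU AGG CAU GGC AAA UGA UAG GUU AGA UCG ACA UGC GGC — no AUG→stop ORF.
Longest ORF is 15 nt in frame 1 (positions 16–30).

1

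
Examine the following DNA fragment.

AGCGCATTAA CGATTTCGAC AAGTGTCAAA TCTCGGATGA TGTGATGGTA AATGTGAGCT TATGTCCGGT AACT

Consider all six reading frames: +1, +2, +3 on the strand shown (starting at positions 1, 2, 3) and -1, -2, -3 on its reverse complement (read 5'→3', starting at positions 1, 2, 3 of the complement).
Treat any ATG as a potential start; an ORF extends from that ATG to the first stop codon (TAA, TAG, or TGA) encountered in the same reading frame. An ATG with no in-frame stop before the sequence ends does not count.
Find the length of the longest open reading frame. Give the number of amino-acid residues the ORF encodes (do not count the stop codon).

2

Reverse complement (5'→3'): AGTTACCGGACATAAGCTCACATTTACCATCACATCATCCGAGATTTGACACTTGTCGAAATCGTTAATGCGCT
Frame +1: AGC GCA TTA ACG ATT TCG ACA AGT GTC AAA TCT CGG ATG ATG TGA TGG TAA ATG TGA GCT TAT GTC CGG TAA — ATG at 37, stop TGA at 43 → 9 nt; ATG at 40, stop TGA at 43 → 6 nt; ATG at 52, stop TGA at 55 → 6 nt.
Frame +2: GCG CAT TAA CGA TTT CGA CAA GTG TCA AAT CTC GGA TGA TGT GAT GGT AAA TGT GAG CTT ATG TCC GGT AAC — no ATG→stop ORF.
Frame +3: CGC ATT AAC GAT TTC GAC AAG TGT CAA ATC TCG GAT GAT GTG ATG GTA AAT GTG AGC TTA TGT CCG GTA ACT — no ATG→stop ORF.
Frame -1: AGT TAC CGG ACA TAA GCT CAC ATT TAC CAT CAC ATC ATC CGA GAT TTG ACA CTT GTC GAA ATC GTT AAT GCG — no ATG→stop ORF.
Frame -2: GTT ACC GGA CAT AAG CTC ACA TTT ACC ATC ACA TCA TCC GAG ATT TGA CAC TTG TCG AAA TCG TTA ATG CGC — no ATG→stop ORF.
Frame -3: TTA CCG GAC ATA AGC TCA CAT TTA CCA TCA CAT CAT CCG AGA TTT GAC ACT TGT CGA AAT CGT TAA TGC GCT — no ATG→stop ORF.
Longest: frame +1, positions 37–45, 9 nt = 3 codons = 2 aa. → 2 amino acids.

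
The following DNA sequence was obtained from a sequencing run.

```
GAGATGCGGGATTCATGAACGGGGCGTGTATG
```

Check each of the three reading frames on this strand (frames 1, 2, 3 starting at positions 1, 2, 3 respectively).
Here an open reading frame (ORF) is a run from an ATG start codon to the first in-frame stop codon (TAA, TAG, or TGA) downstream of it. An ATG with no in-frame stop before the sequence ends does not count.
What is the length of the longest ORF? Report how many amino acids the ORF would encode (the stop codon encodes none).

Frame 1: GAG ATG CGG GAT TCA TGA ACG GGG CGT GTA — ATG at 4, stop TGA at 16 → 15 nt.
Frame 2: AGA TGC GGG ATT CAT GAA CGG GGC GTG TAT — no ATG→stop ORF.
Frame 3: GAT GCG GGA TTC ATG AAC GGG GCG TGT ATG — no ATG→stop ORF.
Longest: frame 1, positions 4–18, 15 nt = 5 codons = 4 aa. → 4 amino acids.

4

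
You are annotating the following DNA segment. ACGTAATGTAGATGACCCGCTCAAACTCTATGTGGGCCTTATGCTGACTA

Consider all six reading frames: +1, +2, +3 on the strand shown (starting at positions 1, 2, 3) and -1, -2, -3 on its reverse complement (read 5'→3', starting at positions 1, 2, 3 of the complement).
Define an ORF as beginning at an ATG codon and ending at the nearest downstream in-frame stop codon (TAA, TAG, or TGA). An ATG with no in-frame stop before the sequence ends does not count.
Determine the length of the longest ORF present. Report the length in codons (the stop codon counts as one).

Reverse complement (5'→3'): TAGTCAGCATAAGGCCCACATAGAGTTTGAGCGGGTCATCTACATTACGT
Frame +1: ACG TAA TGT AGA TGA CCC GCT CAA ACT CTA TGT GGG CCT TAT GCT GAC — no ATG→stop ORF.
Frame +2: CGT AAT GTA GAT GAC CCG CTC AAA CTC TAT GTG GGC CTT ATG CTG ACT — no ATG→stop ORF.
Frame +3: GTA ATG TAG ATG ACC CGC TCA AAC TCT ATG TGG GCC TTA TGC TGA CTA — ATG at 6, stop TAG at 9 → 6 nt; ATG at 12, stop TGA at 45 → 36 nt; ATG at 30, stop TGA at 45 → 18 nt.
Frame -1: TAG TCA GCA TAA GGC CCA CAT AGA GTT TGA GCG GGT CAT CTA CAT TAC — no ATG→stop ORF.
Frame -2: AGT CAG CAT AAG GCC CAC ATA GAG TTT GAG CGG GTC ATC TAC ATT ACG — no ATG→stop ORF.
Frame -3: GTC AGC ATA AGG CCC ACA TAG AGT TTG AGC GGG TCA TCT ACA TTA CGT — no ATG→stop ORF.
Longest: frame +3, positions 12–47, 36 nt = 12 codons = 11 aa. → 12 codons.

12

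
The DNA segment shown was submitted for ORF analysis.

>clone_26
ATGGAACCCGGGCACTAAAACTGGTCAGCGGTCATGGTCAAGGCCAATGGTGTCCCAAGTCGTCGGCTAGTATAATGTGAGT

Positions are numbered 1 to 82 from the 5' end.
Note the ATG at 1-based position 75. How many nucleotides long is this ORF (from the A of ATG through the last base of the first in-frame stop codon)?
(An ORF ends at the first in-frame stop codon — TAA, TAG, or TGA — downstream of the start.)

6

Codons from position 75: ATG (75–77), TGA (78–80).
TGA is the first in-frame stop; ORF spans 75–80, 6 nucleotides.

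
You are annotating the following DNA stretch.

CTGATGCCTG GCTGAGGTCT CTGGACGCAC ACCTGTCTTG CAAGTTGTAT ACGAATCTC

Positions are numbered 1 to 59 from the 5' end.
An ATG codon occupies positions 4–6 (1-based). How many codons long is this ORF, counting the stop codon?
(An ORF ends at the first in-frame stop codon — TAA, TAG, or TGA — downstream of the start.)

Codons from position 4: ATG (4–6), CCT (7–9), GGC (10–12), TGA (13–15).
TGA is the first in-frame stop; that's 4 codons including the stop.

4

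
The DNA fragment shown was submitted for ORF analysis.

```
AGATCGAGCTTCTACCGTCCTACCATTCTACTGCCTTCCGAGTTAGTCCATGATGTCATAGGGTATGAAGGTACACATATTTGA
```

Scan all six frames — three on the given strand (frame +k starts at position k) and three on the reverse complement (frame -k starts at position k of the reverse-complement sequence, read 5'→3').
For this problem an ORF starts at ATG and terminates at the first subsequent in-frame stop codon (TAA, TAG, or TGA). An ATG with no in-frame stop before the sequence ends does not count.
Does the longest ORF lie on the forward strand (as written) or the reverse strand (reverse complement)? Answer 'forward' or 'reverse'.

Reverse complement (5'→3'): TCAAATATGTGTACCTTCATACCCTATGACATCATGGACTAACTCGGAAGGCAGTAGAATGGTAGGACGGTAGAAGCTCGATCT
Frame +1: AGA TCG AGC TTC TAC CGT CCT ACC ATT CTA CTG CCT TCC GAG TTA GTC CAT GAT GTC ATA GGG TAT GAA GGT ACA CAT ATT TGA — no ATG→stop ORF.
Frame +2: GAT CGA GCT TCT ACC GTC CTA CCA TTC TAC TGC CTT CCG AGT TAG TCC ATG ATG TCA TAG GGT ATG AAG GTA CAC ATA TTT — ATG at 50, stop TAG at 59 → 12 nt; ATG at 53, stop TAG at 59 → 9 nt.
Frame +3: ATC GAG CTT CTA CCG TCC TAC CAT TCT ACT GCC TTC CGA GTT AGT CCA TGA TGT CAT AGG GTA TGA AGG TAC ACA TAT TTG — no ATG→stop ORF.
Frame -1: TCA AAT ATG TGT ACC TTC ATA CCC TAT GAC ATC ATG GAC TAA CTC GGA AGG CAG TAG AAT GGT AGG ACG GTA GAA GCT CGA TCT — ATG at 7, stop TAA at 40 → 36 nt; ATG at 34, stop TAA at 40 → 9 nt.
Frame -2: CAA ATA TGT GTA CCT TCA TAC CCT ATG ACA TCA TGG ACT AAC TCG GAA GGC AGT AGA ATG GTA GGA CGG TAG AAG CTC GAT — ATG at 26, stop TAG at 71 → 48 nt; ATG at 59, stop TAG at 71 → 15 nt.
Frame -3: AAA TAT GTG TAC CTT CAT ACC CTA TGA CAT CAT GGA CTA ACT CGG AAG GCA GTA GAA TGG TAG GAC GGT AGA AGC TCG ATC — no ATG→stop ORF.
Forward-strand max 12 nt; reverse-strand max 48 nt. The reverse strand has the longer ORF.

reverse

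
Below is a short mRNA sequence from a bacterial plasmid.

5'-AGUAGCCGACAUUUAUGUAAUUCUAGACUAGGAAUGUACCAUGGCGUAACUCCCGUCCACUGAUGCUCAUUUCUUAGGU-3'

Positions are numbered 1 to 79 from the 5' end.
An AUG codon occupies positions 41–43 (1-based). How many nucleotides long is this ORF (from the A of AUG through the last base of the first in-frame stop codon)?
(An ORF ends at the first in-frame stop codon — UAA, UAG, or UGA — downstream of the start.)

Codons from position 41: AUG (41–43), GCG (44–46), UAA (47–49).
UAA is the first in-frame stop; ORF spans 41–49, 9 nucleotides.

9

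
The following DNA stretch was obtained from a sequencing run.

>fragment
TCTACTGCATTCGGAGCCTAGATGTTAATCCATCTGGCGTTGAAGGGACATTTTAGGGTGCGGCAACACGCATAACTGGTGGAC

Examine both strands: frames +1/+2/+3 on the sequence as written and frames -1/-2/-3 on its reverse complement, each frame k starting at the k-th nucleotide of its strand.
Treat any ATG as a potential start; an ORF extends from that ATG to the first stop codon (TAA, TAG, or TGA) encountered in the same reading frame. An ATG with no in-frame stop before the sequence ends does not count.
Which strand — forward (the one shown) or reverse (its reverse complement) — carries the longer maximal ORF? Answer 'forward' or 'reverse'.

Reverse complement (5'→3'): GTCCACCAGTTATGCGTGTTGCCGCACCCTAAAATGTCCCTTCAACGCCAGATGGATTAACATCTAGGCTCCGAATGCAGTAGA
Frame +1: TCT ACT GCA TTC GGA GCC TAG ATG TTA ATC CAT CTG GCG TTG AAG GGA CAT TTT AGG GTG CGG CAA CAC GCA TAA CTG GTG GAC — ATG at 22, stop TAA at 73 → 54 nt.
Frame +2: CTA CTG CAT TCG GAG CCT AGA TGT TAA TCC ATC TGG CGT TGA AGG GAC ATT TTA GGG TGC GGC AAC ACG CAT AAC TGG TGG — no ATG→stop ORF.
Frame +3: TAC TGC ATT CGG AGC CTA GAT GTT AAT CCA TCT GGC GTT GAA GGG ACA TTT TAG GGT GCG GCA ACA CGC ATA ACT GGT GGA — no ATG→stop ORF.
Frame -1: GTC CAC CAG TTA TGC GTG TTG CCG CAC CCT AAA ATG TCC CTT CAA CGC CAG ATG GAT TAA CAT CTA GGC TCC GAA TGC AGT AGA — ATG at 34, stop TAA at 58 → 27 nt; ATG at 52, stop TAA at 58 → 9 nt.
Frame -2: TCC ACC AGT TAT GCG TGT TGC CGC ACC CTA AAA TGT CCC TTC AAC GCC AGA TGG ATT AAC ATC TAG GCT CCG AAT GCA GTA — no ATG→stop ORF.
Frame -3: CCA CCA GTT ATG CGT GTT GCC GCA CCC TAA AAT GTC CCT TCA ACG CCA GAT GGA TTA ACA TCT AGG CTC CGA ATG CAG TAG — ATG at 12, stop TAA at 30 → 21 nt; ATG at 75, stop TAG at 81 → 9 nt.
Forward-strand max 54 nt; reverse-strand max 27 nt. The forward strand has the longer ORF.

forward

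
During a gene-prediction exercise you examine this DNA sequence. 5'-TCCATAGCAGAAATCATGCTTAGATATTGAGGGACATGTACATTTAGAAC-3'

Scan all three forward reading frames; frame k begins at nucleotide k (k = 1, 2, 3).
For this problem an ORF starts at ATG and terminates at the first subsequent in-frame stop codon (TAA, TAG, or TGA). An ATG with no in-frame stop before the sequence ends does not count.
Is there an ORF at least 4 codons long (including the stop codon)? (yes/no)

yes

Frame 1: TCC ATA GCA GAA ATC ATG CTT AGA TAT TGA GGG ACA TGT ACA TTT AGA — ATG at 16, stop TGA at 28 → 15 nt.
Frame 2: CCA TAG CAG AAA TCA TGC TTA GAT ATT GAG GGA CAT GTA CAT TTA GAA — no ATG→stop ORF.
Frame 3: CAT AGC AGA AAT CAT GCT TAG ATA TTG AGG GAC ATG TAC ATT TAG AAC — ATG at 36, stop TAG at 45 → 12 nt.
Frame 1 has an ORF of 5 codons (positions 16–30) ≥ 4, so yes.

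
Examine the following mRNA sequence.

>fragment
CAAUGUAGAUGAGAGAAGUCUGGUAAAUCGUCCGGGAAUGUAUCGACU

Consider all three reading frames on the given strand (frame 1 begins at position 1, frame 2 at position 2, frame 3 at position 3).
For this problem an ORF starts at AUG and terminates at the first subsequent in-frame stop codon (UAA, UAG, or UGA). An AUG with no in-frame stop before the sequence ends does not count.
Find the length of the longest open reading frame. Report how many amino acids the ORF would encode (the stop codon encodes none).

5

Frame 1: CAA UGU AGA UGA GAG AAG UCU GGU AAA UCG UCC GGG AAU GUA UCG ACU — no AUG→stop ORF.
Frame 2: AAU GUA GAU GAG AGA AGU CUG GUA AAU CGU CCG GGA AUG UAU CGA — no AUG→stop ORF.
Frame 3: AUG UAG AUG AGA GAA GUC UGG UAA AUC GUC CGG GAA UGU AUC GAC — AUG at 3, stop UAG at 6 → 6 nt; AUG at 9, stop UAA at 24 → 18 nt.
Longest: frame 3, positions 9–26, 18 nt = 6 codons = 5 aa. → 5 amino acids.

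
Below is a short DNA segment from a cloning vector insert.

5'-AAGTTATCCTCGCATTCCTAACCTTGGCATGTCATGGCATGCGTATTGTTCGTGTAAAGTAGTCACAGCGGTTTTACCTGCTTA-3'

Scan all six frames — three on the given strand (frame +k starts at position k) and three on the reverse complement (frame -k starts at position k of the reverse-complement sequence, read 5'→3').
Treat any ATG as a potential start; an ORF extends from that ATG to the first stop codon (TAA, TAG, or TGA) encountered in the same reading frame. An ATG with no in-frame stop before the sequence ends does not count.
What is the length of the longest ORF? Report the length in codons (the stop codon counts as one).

9

Reverse complement (5'→3'): TAAGCAGGTAAAACCGCTGTGACTACTTTACACGAACAATACGCATGCCATGACATGCCAAGGTTAGGAATGCGAGGATAACTT
Frame +1: AAG TTA TCC TCG CAT TCC TAA CCT TGG CAT GTC ATG GCA TGC GTA TTG TTC GTG TAA AGT AGT CAC AGC GGT TTT ACC TGC TTA — ATG at 34, stop TAA at 55 → 24 nt.
Frame +2: AGT TAT CCT CGC ATT CCT AAC CTT GGC ATG TCA TGG CAT GCG TAT TGT TCG TGT AAA GTA GTC ACA GCG GTT TTA CCT GCT — no ATG→stop ORF.
Frame +3: GTT ATC CTC GCA TTC CTA ACC TTG GCA TGT CAT GGC ATG CGT ATT GTT CGT GTA AAG TAG TCA CAG CGG TTT TAC CTG CTT — ATG at 39, stop TAG at 60 → 24 nt.
Frame -1: TAA GCA GGT AAA ACC GCT GTG ACT ACT TTA CAC GAA CAA TAC GCA TGC CAT GAC ATG CCA AGG TTA GGA ATG CGA GGA TAA CTT — ATG at 55, stop TAA at 79 → 27 nt; ATG at 70, stop TAA at 79 → 12 nt.
Frame -2: AAG CAG GTA AAA CCG CTG TGA CTA CTT TAC ACG AAC AAT ACG CAT GCC ATG ACA TGC CAA GGT TAG GAA TGC GAG GAT AAC — ATG at 50, stop TAG at 65 → 18 nt.
Frame -3: AGC AGG TAA AAC CGC TGT GAC TAC TTT ACA CGA ACA ATA CGC ATG CCA TGA CAT GCC AAG GTT AGG AAT GCG AGG ATA ACT — ATG at 45, stop TGA at 51 → 9 nt.
Longest: frame -1, positions 55–81, 27 nt = 9 codons = 8 aa. → 9 codons.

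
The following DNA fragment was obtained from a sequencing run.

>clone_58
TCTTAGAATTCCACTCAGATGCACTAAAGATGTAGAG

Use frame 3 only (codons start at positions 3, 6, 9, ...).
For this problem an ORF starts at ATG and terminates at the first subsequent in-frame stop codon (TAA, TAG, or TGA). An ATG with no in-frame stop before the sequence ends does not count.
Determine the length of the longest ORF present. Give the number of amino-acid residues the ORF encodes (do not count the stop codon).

Frame 3: TTA GAA TTC CAC TCA GAT GCA CTA AAG ATG TAG — ATG at 30, stop TAG at 33 → 6 nt.
Longest: frame 3, positions 30–35, 6 nt = 2 codons = 1 aa. → 1 amino acids.

1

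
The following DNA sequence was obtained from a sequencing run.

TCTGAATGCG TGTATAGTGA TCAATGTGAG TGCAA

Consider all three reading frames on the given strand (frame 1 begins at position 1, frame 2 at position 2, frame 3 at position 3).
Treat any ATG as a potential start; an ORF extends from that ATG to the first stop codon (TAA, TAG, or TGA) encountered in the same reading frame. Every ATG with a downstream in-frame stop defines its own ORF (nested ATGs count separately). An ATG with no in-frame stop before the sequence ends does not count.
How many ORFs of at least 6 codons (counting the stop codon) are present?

0

Frame 1: TCT GAA TGC GTG TAT AGT GAT CAA TGT GAG TGC — no ATG→stop ORF.
Frame 2: CTG AAT GCG TGT ATA GTG ATC AAT GTG AGT GCA — no ATG→stop ORF.
Frame 3: TGA ATG CGT GTA TAG TGA TCA ATG TGA GTG CAA — ATG at 6, stop TAG at 15 → 12 nt; ATG at 24, stop TGA at 27 → 6 nt.
No ORF reaches 6 codons. Count = 0.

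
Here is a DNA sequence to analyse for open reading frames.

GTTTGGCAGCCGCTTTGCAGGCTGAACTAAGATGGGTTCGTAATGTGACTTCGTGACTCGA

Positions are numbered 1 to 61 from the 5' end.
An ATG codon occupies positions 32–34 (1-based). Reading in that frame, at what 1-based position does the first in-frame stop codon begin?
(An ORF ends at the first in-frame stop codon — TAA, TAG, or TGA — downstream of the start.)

41

Codons from position 32: ATG (32–34), GGT (35–37), TCG (38–40), TAA (41–43).
TAA is a stop codon; it begins at position 41.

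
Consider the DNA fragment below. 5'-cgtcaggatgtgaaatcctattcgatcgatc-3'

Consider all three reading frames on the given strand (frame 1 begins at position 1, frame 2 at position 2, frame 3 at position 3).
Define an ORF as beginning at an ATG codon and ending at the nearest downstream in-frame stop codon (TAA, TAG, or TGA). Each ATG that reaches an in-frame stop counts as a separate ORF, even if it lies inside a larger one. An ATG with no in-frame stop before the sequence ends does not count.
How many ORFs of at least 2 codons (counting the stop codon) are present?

Frame 1: CGT CAG GAT GTG AAA TCC TAT TCG ATC GAT — no ATG→stop ORF.
Frame 2: GTC AGG ATG TGA AAT CCT ATT CGA TCG ATC — ATG at 8, stop TGA at 11 → 6 nt.
Frame 3: TCA GGA TGT GAA ATC CTA TTC GAT CGA — no ATG→stop ORF.
ORFs ≥ 2 codons: frame 2 8–13 (2 codons). Count = 1.

1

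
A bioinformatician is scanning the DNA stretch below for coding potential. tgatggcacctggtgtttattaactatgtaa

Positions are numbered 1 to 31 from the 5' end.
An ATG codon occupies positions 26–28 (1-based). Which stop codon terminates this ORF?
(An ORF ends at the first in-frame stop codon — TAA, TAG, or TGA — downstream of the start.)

Codons from position 26: ATG (26–28), TAA (29–31).
The first in-frame stop codon is TAA.

TAA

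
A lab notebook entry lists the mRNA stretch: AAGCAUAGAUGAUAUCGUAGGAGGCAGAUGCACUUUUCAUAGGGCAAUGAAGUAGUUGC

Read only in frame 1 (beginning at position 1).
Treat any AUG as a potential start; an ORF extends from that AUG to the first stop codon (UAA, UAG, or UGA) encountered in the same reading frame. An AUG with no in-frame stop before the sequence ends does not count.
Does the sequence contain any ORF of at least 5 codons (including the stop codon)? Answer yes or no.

Frame 1: AAG CAU AGA UGA UAU CGU AGG AGG CAG AUG CAC UUU UCA UAG GGC AAU GAA GUA GUU — AUG at 28, stop UAG at 40 → 15 nt.
Frame 1 has an ORF of 5 codons (positions 28–42) ≥ 5, so yes.

yes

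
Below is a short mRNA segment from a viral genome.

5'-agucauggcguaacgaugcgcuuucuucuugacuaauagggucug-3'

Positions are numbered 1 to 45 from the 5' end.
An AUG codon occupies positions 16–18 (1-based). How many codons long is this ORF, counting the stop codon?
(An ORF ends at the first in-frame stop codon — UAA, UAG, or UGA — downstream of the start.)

Codons from position 16: AUG (16–18), CGC (19–21), UUU (22–24), CUU (25–27), CUU (28–30), GAC (31–33), UAA (34–36).
UAA is the first in-frame stop; that's 7 codons including the stop.

7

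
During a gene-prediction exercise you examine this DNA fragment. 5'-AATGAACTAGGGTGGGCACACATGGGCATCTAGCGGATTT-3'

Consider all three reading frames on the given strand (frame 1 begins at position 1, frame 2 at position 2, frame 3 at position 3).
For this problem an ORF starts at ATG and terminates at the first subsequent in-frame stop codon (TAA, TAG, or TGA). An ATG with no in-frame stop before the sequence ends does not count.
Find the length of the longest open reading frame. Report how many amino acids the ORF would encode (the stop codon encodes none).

Frame 1: AAT GAA CTA GGG TGG GCA CAC ATG GGC ATC TAG CGG ATT — ATG at 22, stop TAG at 31 → 12 nt.
Frame 2: ATG AAC TAG GGT GGG CAC ACA TGG GCA TCT AGC GGA TTT — ATG at 2, stop TAG at 8 → 9 nt.
Frame 3: TGA ACT AGG GTG GGC ACA CAT GGG CAT CTA GCG GAT — no ATG→stop ORF.
Longest: frame 1, positions 22–33, 12 nt = 4 codons = 3 aa. → 3 amino acids.

3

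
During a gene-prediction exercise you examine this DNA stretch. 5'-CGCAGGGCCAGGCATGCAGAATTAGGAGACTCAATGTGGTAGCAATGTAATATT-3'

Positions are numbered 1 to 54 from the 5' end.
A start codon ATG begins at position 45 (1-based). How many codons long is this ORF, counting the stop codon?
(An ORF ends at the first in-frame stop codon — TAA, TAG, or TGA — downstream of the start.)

2

Codons from position 45: ATG (45–47), TAA (48–50).
TAA is the first in-frame stop; that's 2 codons including the stop.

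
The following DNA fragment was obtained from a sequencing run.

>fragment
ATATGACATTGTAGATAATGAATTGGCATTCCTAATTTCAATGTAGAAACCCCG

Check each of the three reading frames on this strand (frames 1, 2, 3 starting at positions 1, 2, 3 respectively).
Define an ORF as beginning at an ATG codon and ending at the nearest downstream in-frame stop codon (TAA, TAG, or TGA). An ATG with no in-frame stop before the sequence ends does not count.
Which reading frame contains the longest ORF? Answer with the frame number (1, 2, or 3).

3

Frame 1: ATA TGA CAT TGT AGA TAA TGA ATT GGC ATT CCT AAT TTC AAT GTA GAA ACC CCG — no ATG→stop ORF.
Frame 2: TAT GAC ATT GTA GAT AAT GAA TTG GCA TTC CTA ATT TCA ATG TAG AAA CCC — ATG at 41, stop TAG at 44 → 6 nt.
Frame 3: ATG ACA TTG TAG ATA ATG AAT TGG CAT TCC TAA TTT CAA TGT AGA AAC CCC — ATG at 3, stop TAG at 12 → 12 nt; ATG at 18, stop TAA at 33 → 18 nt.
Longest ORF is 18 nt in frame 3 (positions 18–35).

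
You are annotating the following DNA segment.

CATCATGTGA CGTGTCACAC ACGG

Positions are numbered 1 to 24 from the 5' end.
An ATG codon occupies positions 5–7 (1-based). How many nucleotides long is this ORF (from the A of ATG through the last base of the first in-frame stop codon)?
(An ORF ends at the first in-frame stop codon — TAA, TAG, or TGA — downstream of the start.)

Codons from position 5: ATG (5–7), TGA (8–10).
TGA is the first in-frame stop; ORF spans 5–10, 6 nucleotides.

6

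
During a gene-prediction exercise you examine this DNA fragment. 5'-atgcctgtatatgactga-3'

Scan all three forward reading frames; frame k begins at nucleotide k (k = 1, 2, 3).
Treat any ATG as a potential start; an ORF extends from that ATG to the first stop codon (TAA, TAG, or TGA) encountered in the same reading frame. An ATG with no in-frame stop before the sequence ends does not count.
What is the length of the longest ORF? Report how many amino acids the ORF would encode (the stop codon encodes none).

5

Frame 1: ATG CCT GTA TAT GAC TGA — ATG at 1, stop TGA at 16 → 18 nt.
Frame 2: TGC CTG TAT ATG ACT — no ATG→stop ORF.
Frame 3: GCC TGT ATA TGA CTG — no ATG→stop ORF.
Longest: frame 1, positions 1–18, 18 nt = 6 codons = 5 aa. → 5 amino acids.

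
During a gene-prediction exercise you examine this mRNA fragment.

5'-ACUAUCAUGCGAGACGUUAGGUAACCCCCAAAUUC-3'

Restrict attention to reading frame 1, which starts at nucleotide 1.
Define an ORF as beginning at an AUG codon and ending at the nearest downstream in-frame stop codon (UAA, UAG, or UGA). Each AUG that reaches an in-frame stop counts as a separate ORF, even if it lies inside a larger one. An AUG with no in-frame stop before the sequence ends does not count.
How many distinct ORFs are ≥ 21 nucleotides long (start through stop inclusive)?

0

Frame 1: ACU AUC AUG CGA GAC GUU AGG UAA CCC CCA AAU — AUG at 7, stop UAA at 22 → 18 nt.
No ORF reaches 21 nucleotides. Count = 0.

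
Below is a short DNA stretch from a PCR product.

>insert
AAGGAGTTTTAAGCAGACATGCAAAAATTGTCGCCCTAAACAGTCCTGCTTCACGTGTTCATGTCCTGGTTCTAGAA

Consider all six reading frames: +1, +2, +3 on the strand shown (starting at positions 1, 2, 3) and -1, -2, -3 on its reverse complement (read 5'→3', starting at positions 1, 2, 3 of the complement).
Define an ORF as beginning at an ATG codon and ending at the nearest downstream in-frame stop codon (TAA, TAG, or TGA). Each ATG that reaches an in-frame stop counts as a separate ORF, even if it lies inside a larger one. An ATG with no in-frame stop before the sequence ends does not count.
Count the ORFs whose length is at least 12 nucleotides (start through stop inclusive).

4

Reverse complement (5'→3'): TTCTAGAACCAGGACATGAACACGTGAAGCAGGACTGTTTAGGGCGACAATTTTTGCATGTCTGCTTAAAACTCCTT
Frame +1: AAG GAG TTT TAA GCA GAC ATG CAA AAA TTG TCG CCC TAA ACA GTC CTG CTT CAC GTG TTC ATG TCC TGG TTC TAG — ATG at 19, stop TAA at 37 → 21 nt; ATG at 61, stop TAG at 73 → 15 nt.
Frame +2: AGG AGT TTT AAG CAG ACA TGC AAA AAT TGT CGC CCT AAA CAG TCC TGC TTC ACG TGT TCA TGT CCT GGT TCT AGA — no ATG→stop ORF.
Frame +3: GGA GTT TTA AGC AGA CAT GCA AAA ATT GTC GCC CTA AAC AGT CCT GCT TCA CGT GTT CAT GTC CTG GTT CTA GAA — no ATG→stop ORF.
Frame -1: TTC TAG AAC CAG GAC ATG AAC ACG TGA AGC AGG ACT GTT TAG GGC GAC AAT TTT TGC ATG TCT GCT TAA AAC TCC — ATG at 16, stop TGA at 25 → 12 nt; ATG at 58, stop TAA at 67 → 12 nt.
Frame -2: TCT AGA ACC AGG ACA TGA ACA CGT GAA GCA GGA CTG TTT AGG GCG ACA ATT TTT GCA TGT CTG CTT AAA ACT CCT — no ATG→stop ORF.
Frame -3: CTA GAA CCA GGA CAT GAA CAC GTG AAG CAG GAC TGT TTA GGG CGA CAA TTT TTG CAT GTC TGC TTA AAA CTC CTT — no ATG→stop ORF.
ORFs ≥ 12 nucleotides: frame +1 19–39 (21 nucleotides), frame +1 61–75 (15 nucleotides), frame -1 16–27 (12 nucleotides), frame -1 58–69 (12 nucleotides). Count = 4.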